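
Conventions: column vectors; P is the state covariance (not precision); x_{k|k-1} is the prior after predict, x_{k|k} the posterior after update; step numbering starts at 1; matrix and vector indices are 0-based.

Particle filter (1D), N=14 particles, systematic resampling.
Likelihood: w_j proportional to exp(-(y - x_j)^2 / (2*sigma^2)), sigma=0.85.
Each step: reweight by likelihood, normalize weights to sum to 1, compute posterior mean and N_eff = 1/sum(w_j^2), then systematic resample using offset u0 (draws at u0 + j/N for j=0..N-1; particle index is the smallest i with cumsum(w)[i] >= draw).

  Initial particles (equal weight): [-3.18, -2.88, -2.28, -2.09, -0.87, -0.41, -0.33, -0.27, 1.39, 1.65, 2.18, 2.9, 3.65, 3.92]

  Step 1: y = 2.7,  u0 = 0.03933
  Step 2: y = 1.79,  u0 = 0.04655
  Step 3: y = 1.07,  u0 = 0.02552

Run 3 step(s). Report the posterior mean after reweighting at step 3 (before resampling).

step 1: w=[0.0000, 0.0000, 0.0000, 0.0000, 0.0000, 0.0004, 0.0005, 0.0006, 0.0879, 0.1343, 0.2389, 0.2802, 0.1543, 0.1028]  mean=2.6430  Neff=5.1085  idx=[8, 9, 9, 10, 10, 10, 11, 11, 11, 11, 12, 12, 12, 13]
step 2: w=[0.1179, 0.1300, 0.1300, 0.1186, 0.1186, 0.1186, 0.0562, 0.0562, 0.0562, 0.0562, 0.0120, 0.0120, 0.0120, 0.0057]  mean=2.1737  Neff=9.7131  idx=[0, 1, 1, 2, 2, 3, 3, 4, 5, 5, 6, 7, 9, 11]
step 3: w=[0.1425, 0.1212, 0.1212, 0.1212, 0.1212, 0.0652, 0.0652, 0.0652, 0.0652, 0.0652, 0.0151, 0.0151, 0.0151, 0.0015]  mean=1.8453  Neff=9.9017  idx=[0, 0, 1, 1, 2, 2, 3, 4, 4, 5, 6, 7, 8, 10]

post_mean = 1.8453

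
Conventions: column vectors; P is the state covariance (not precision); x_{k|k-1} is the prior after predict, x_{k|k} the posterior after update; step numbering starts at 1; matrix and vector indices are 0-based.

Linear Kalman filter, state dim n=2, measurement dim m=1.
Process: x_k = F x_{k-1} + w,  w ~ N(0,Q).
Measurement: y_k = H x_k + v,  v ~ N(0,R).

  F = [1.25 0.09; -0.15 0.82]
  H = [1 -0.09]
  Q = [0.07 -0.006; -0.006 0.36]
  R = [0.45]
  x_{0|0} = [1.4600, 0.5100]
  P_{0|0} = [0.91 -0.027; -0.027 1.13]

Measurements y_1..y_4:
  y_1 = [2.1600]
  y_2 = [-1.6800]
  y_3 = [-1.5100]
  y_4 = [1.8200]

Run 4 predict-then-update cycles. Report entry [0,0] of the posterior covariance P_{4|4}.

step 1: x^-=[1.8709, 0.1992]  P^-=[1.4950 -0.1205; -0.1205 1.1469]  S=[1.9759]  K=[0.7621; -0.1132]  nu=[0.3070]  x^+=[2.1049, 0.1644]  P^+=[0.3474 0.0500; 0.0500 1.1216]
step 2: x^-=[2.6459, -0.1809]  P^-=[0.6332 0.0622; 0.0622 1.1097]  S=[1.0810]  K=[0.5806; -0.0349]  nu=[-4.3422]  x^+=[0.1249, -0.0295]  P^+=[0.2688 0.0841; 0.0841 1.1084]
step 3: x^-=[0.1535, -0.0430]  P^-=[0.5179 0.1104; 0.1104 1.0906]  S=[0.9569]  K=[0.5309; 0.0128]  nu=[-1.6674]  x^+=[-0.7317, -0.0643]  P^+=[0.2482 0.1039; 0.1039 1.0905]
step 4: x^-=[-0.9204, 0.0570]  P^-=[0.4901 0.1330; 0.1330 1.0733]  S=[0.9248]  K=[0.5170; 0.0394]  nu=[2.7455]  x^+=[0.4990, 0.1652]  P^+=[0.2429 0.1142; 0.1142 1.0718]

P_post[0,0] = 0.2429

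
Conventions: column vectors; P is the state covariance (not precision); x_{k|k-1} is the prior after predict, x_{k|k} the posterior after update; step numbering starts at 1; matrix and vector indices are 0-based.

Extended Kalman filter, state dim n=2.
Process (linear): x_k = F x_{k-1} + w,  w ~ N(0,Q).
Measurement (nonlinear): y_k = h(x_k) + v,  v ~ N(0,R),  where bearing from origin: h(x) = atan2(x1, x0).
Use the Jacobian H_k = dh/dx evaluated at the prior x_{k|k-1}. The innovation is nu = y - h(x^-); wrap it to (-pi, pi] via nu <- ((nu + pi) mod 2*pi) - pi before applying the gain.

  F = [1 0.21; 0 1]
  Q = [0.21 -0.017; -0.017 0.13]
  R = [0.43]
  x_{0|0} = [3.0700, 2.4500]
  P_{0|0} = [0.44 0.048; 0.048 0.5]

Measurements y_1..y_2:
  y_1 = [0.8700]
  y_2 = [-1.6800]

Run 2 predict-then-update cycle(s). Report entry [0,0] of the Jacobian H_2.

step 1: x^-=[3.5845, 2.4500]  P^-=[0.6922 0.1360; 0.1360 0.6300]  H_jac=[-0.1300 0.1901]  S=[0.4577]  K=[-0.1400; 0.2231]  nu=[0.2704]  x^+=[3.5466, 2.5103]  P^+=[0.6832 0.1503; 0.1503 0.6072]
step 2: x^-=[4.0738, 2.5103]  P^-=[0.9831 0.2608; 0.2608 0.7372]  H_jac=[-0.1096 0.1779]  S=[0.4550]  K=[-0.1349; 0.2254]  nu=[-2.2323]  x^+=[4.3750, 2.0071]  P^+=[0.9749 0.2747; 0.2747 0.7141]

H_jac[0,0] = -0.1096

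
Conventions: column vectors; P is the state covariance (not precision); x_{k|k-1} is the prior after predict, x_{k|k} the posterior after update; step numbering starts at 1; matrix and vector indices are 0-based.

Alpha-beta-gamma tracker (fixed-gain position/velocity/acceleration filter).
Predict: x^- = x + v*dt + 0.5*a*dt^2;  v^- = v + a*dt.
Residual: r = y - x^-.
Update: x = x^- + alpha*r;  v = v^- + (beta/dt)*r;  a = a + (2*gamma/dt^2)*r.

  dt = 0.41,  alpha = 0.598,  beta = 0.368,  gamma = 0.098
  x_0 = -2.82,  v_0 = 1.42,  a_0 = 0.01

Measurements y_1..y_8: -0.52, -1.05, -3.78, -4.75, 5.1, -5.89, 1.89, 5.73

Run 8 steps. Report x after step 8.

step 1: x_pred=-2.2370  r=1.7170  x^+=-1.2102  v^+=2.9652  a^+=2.0119
step 2: x_pred=0.1746  r=-1.2246  x^+=-0.5577  v^+=2.6909  a^+=0.5841
step 3: x_pred=0.5947  r=-4.3747  x^+=-2.0214  v^+=-0.9961  a^+=-4.5167
step 4: x_pred=-2.8094  r=-1.9406  x^+=-3.9699  v^+=-4.5898  a^+=-6.7793
step 5: x_pred=-6.4215  r=11.5215  x^+=0.4684  v^+=2.9720  a^+=6.6544
step 6: x_pred=2.2462  r=-8.1362  x^+=-2.6193  v^+=-1.6024  a^+=-2.8321
step 7: x_pred=-3.5143  r=5.4043  x^+=-0.2825  v^+=2.0871  a^+=3.4691
step 8: x_pred=0.8648  r=4.8652  x^+=3.7742  v^+=7.8763  a^+=9.1419

x_post = 3.7742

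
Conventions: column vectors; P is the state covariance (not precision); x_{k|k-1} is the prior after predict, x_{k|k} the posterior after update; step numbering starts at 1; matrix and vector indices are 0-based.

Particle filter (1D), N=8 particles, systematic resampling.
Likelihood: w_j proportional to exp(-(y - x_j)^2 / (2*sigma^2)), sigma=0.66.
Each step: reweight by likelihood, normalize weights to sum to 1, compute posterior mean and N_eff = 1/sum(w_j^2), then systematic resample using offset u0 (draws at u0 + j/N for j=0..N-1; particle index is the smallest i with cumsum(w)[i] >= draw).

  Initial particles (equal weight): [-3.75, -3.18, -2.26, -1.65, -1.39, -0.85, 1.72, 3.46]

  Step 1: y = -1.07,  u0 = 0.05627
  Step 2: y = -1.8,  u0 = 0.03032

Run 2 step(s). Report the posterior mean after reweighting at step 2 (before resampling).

post_mean = -1.5028

step 1: w=[0.0001, 0.0022, 0.0724, 0.2501, 0.3271, 0.3480, 0.0000, 0.0000]  mean=-1.3341  Neff=3.3793  idx=[2, 3, 3, 4, 4, 5, 5, 5]
step 2: w=[0.1440, 0.1789, 0.1789, 0.1514, 0.1514, 0.0652, 0.0652, 0.0652]  mean=-1.5028  Neff=6.9780  idx=[0, 1, 1, 2, 3, 4, 4, 6]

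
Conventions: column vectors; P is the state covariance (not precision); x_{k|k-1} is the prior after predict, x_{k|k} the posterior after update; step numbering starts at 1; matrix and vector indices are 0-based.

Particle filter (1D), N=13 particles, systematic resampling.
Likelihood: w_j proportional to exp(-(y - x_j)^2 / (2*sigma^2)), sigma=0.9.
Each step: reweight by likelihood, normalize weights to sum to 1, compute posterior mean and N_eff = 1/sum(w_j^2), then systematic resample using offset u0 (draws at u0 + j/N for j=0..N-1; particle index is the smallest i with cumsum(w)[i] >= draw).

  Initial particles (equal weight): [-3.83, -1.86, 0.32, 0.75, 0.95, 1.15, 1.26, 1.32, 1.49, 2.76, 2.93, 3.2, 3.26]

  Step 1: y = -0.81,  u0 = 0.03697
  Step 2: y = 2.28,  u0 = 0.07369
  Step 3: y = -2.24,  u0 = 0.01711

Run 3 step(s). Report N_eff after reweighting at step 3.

step 1: w=[0.0022, 0.3167, 0.2843, 0.1392, 0.0924, 0.0584, 0.0444, 0.0380, 0.0239, 0.0002, 0.0001, 0.0000, 0.0000]  mean=-0.1044  Neff=4.6198  idx=[1, 1, 1, 1, 2, 2, 2, 2, 3, 3, 4, 5, 7]
step 2: w=[0.0000, 0.0000, 0.0000, 0.0000, 0.0424, 0.0424, 0.0424, 0.0424, 0.1071, 0.1071, 0.1524, 0.2065, 0.2572]  mean=0.9366  Neff=6.1666  idx=[5, 7, 8, 9, 9, 10, 10, 11, 11, 12, 12, 12, 12]
step 3: w=[0.3239, 0.3239, 0.0742, 0.0742, 0.0742, 0.0346, 0.0346, 0.0154, 0.0154, 0.0074, 0.0074, 0.0074, 0.0074]  mean=0.5145  Neff=4.3593  idx=[0, 0, 0, 0, 1, 1, 1, 1, 1, 2, 3, 4, 7]

N_eff = 4.3593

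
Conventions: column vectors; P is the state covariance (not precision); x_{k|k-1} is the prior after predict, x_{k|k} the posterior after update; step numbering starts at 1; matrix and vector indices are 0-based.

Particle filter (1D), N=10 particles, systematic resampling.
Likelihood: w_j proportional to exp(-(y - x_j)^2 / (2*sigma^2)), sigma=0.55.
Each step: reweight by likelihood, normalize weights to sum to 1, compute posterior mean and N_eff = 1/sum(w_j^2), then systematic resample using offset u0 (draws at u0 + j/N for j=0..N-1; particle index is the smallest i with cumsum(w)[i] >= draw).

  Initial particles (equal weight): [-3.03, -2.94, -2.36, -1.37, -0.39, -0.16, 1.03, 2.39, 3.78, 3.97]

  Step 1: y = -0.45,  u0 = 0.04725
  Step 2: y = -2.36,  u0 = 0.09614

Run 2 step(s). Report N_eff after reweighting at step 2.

step 1: w=[0.0000, 0.0000, 0.0011, 0.1153, 0.4644, 0.4066, 0.0125, 0.0000, 0.0000, 0.0000]  mean=-0.3940  Neff=2.5351  idx=[3, 4, 4, 4, 4, 4, 5, 5, 5, 5]
step 2: w=[0.9541, 0.0079, 0.0079, 0.0079, 0.0079, 0.0079, 0.0016, 0.0016, 0.0016, 0.0016]  mean=-1.3235  Neff=1.0982  idx=[0, 0, 0, 0, 0, 0, 0, 0, 0, 7]

N_eff = 1.0982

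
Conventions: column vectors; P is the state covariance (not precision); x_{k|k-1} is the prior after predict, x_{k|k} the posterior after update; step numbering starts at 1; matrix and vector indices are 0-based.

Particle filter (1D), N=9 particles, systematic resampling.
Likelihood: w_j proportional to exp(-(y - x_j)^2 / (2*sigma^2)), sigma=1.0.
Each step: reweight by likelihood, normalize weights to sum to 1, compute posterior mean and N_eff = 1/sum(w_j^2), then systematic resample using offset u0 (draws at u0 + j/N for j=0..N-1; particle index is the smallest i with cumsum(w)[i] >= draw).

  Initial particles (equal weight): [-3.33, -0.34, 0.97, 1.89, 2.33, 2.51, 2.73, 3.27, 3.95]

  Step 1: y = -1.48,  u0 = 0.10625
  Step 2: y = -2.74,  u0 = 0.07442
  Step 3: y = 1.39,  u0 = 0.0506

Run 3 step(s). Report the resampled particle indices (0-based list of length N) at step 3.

step 1: w=[0.2386, 0.6896, 0.0657, 0.0045, 0.0009, 0.0005, 0.0002, 0.0000, 0.0000]  mean=-0.9528  Neff=1.8627  idx=[0, 0, 1, 1, 1, 1, 1, 1, 3]
step 2: w=[0.4165, 0.4165, 0.0278, 0.0278, 0.0278, 0.0278, 0.0278, 0.0278, 0.0000]  mean=-2.8307  Neff=2.8440  idx=[0, 0, 0, 0, 1, 1, 1, 2, 6]
step 3: w=[0.0000, 0.0000, 0.0000, 0.0000, 0.0000, 0.0000, 0.0000, 0.4999, 0.4999]  mean=-0.3407  Neff=2.0009  idx=[7, 7, 7, 7, 7, 8, 8, 8, 8]

resampled_idx = [7, 7, 7, 7, 7, 8, 8, 8, 8]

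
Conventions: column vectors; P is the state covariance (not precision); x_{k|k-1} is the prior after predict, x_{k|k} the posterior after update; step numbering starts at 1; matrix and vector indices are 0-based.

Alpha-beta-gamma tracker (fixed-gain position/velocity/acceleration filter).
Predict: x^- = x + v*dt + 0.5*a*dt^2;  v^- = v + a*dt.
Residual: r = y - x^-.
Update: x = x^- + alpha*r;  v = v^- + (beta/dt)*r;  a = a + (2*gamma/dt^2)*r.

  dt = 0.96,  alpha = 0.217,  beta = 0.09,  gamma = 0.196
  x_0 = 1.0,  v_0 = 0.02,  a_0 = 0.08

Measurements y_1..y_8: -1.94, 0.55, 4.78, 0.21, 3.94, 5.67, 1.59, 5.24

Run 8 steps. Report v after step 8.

v_post = 5.4893

step 1: x_pred=1.0561  r=-2.9961  x^+=0.4059  v^+=-0.1841  a^+=-1.1944
step 2: x_pred=-0.3212  r=0.8712  x^+=-0.1321  v^+=-1.2490  a^+=-0.8238
step 3: x_pred=-1.7108  r=6.4908  x^+=-0.3023  v^+=-1.4314  a^+=1.9370
step 4: x_pred=-0.7838  r=0.9938  x^+=-0.5682  v^+=0.5213  a^+=2.3597
step 5: x_pred=1.0197  r=2.9203  x^+=1.6534  v^+=3.0605  a^+=3.6019
step 6: x_pred=6.2512  r=-0.5812  x^+=6.1251  v^+=6.4638  a^+=3.3547
step 7: x_pred=13.8761  r=-12.2861  x^+=11.2100  v^+=8.5324  a^+=-1.8712
step 8: x_pred=18.5389  r=-13.2989  x^+=15.6530  v^+=5.4893  a^+=-7.5279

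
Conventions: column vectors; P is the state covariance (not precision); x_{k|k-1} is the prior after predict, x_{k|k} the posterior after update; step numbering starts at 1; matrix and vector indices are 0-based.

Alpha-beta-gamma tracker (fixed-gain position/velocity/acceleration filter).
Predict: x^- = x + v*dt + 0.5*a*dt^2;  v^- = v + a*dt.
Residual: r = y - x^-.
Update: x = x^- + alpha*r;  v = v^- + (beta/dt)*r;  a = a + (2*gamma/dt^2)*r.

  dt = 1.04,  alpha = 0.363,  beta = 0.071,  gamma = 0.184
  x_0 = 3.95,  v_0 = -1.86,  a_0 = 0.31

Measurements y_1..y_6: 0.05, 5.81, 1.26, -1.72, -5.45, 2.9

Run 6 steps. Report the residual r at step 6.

step 1: x_pred=2.1832  r=-2.1332  x^+=1.4089  v^+=-1.6832  a^+=-0.4158
step 2: x_pred=-0.5666  r=6.3766  x^+=1.7481  v^+=-1.6804  a^+=1.7537
step 3: x_pred=0.9490  r=0.3110  x^+=1.0619  v^+=0.1648  a^+=1.8595
step 4: x_pred=2.2389  r=-3.9589  x^+=0.8018  v^+=1.8284  a^+=0.5126
step 5: x_pred=2.9806  r=-8.4306  x^+=-0.0797  v^+=1.7860  a^+=-2.3558
step 6: x_pred=0.5037  r=2.3963  x^+=1.3735  v^+=-0.5005  a^+=-1.5405

resid = 2.3963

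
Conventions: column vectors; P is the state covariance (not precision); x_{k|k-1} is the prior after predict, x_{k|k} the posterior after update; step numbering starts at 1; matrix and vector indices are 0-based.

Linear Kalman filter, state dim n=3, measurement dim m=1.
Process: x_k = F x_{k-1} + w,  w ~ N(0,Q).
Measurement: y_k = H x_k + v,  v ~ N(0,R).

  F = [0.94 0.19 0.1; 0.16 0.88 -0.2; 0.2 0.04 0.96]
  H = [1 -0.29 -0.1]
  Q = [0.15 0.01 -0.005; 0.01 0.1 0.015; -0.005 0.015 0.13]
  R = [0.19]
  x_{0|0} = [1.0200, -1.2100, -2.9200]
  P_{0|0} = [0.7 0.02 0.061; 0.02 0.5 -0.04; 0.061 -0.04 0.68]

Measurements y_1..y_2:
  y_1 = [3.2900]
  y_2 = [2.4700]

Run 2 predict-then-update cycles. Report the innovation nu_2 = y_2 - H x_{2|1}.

step 1: x^-=[0.4369, -0.3176, -2.6476]  P^-=[0.8105 0.1899 0.2460; 0.1899 0.5481 -0.0985; 0.2460 -0.0985 0.8062]  S=[0.8895]  K=[0.8215; 0.0459; 0.2180]  nu=[2.4962]  x^+=[2.4876, -0.2030, -2.1034]  P^+=[0.2101 0.1564 0.0867; 0.1564 0.5463 -0.1074; 0.0867 -0.1074 0.7639]
step 2: x^-=[2.0894, 0.6400, -1.5298]  P^-=[0.4311 0.2315 0.1837; 0.2315 0.6352 -0.1572; 0.1837 -0.1572 0.8708]  S=[0.5031]  K=[0.6869; 0.1252; 0.2828]  nu=[0.4132]  x^+=[2.3733, 0.6918, -1.4130]  P^+=[0.1937 0.1882 0.0860; 0.1882 0.6273 -0.1750; 0.0860 -0.1750 0.8306]

innov = [0.4132]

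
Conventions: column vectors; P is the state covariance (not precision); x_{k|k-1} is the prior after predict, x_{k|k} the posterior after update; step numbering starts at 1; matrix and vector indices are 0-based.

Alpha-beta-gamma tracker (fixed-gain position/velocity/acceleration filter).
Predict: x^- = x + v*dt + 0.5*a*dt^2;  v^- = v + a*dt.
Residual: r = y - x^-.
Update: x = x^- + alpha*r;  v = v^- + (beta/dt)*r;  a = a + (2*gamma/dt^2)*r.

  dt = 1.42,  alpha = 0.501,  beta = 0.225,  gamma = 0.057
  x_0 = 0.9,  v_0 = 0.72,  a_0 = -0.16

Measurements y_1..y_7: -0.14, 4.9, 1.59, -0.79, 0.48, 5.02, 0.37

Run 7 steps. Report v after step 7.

step 1: x_pred=1.7611  r=-1.9011  x^+=0.8086  v^+=0.1916  a^+=-0.2675
step 2: x_pred=0.8110  r=4.0890  x^+=2.8596  v^+=0.4597  a^+=-0.0363
step 3: x_pred=3.4757  r=-1.8857  x^+=2.5310  v^+=0.1093  a^+=-0.1429
step 4: x_pred=2.5421  r=-3.3321  x^+=0.8727  v^+=-0.6216  a^+=-0.3313
step 5: x_pred=-0.3440  r=0.8240  x^+=0.0688  v^+=-0.9615  a^+=-0.2847
step 6: x_pred=-1.5835  r=6.6035  x^+=1.7248  v^+=-0.3194  a^+=0.0886
step 7: x_pred=1.3606  r=-0.9906  x^+=0.8643  v^+=-0.3506  a^+=0.0326

v_post = -0.3506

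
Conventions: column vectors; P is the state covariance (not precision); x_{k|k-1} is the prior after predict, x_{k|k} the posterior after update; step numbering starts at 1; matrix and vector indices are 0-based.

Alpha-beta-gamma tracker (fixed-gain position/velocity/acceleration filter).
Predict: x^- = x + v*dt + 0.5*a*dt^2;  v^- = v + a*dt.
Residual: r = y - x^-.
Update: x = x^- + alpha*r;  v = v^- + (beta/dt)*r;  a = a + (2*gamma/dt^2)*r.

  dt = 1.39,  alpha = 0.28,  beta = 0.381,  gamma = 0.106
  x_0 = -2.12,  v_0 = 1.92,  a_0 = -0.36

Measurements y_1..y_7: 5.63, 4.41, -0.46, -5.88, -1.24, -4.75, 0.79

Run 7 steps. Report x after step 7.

x_post = -15.2457

step 1: x_pred=0.2010  r=5.4290  x^+=1.7211  v^+=2.9077  a^+=0.2357
step 2: x_pred=5.9905  r=-1.5805  x^+=5.5480  v^+=2.8021  a^+=0.0623
step 3: x_pred=9.5030  r=-9.9630  x^+=6.7134  v^+=0.1578  a^+=-1.0309
step 4: x_pred=5.9368  r=-11.8168  x^+=2.6281  v^+=-4.5142  a^+=-2.3275
step 5: x_pred=-5.8952  r=4.6552  x^+=-4.5917  v^+=-6.4735  a^+=-1.8167
step 6: x_pred=-15.3449  r=10.5949  x^+=-12.3783  v^+=-6.0946  a^+=-0.6542
step 7: x_pred=-21.4819  r=22.2719  x^+=-15.2457  v^+=-0.8993  a^+=1.7896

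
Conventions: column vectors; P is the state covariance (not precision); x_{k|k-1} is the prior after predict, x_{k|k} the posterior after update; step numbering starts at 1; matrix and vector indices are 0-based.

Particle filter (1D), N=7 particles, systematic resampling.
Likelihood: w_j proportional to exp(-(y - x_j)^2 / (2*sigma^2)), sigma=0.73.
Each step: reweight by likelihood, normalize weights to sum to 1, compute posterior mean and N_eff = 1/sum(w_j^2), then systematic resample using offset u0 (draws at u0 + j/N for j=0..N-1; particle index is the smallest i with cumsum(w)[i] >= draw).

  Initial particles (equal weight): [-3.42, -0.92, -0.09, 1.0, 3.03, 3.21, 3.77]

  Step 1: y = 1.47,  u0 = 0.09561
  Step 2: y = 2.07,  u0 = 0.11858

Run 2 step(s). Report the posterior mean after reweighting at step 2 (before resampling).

post_mean = 1.3171

step 1: w=[0.0000, 0.0043, 0.0938, 0.7479, 0.0938, 0.0537, 0.0064]  mean=1.2164  Neff=1.7244  idx=[2, 3, 3, 3, 3, 3, 5]
step 2: w=[0.0062, 0.1694, 0.1694, 0.1694, 0.1694, 0.1694, 0.1466]  mean=1.3171  Neff=6.0579  idx=[1, 2, 3, 4, 5, 5, 6]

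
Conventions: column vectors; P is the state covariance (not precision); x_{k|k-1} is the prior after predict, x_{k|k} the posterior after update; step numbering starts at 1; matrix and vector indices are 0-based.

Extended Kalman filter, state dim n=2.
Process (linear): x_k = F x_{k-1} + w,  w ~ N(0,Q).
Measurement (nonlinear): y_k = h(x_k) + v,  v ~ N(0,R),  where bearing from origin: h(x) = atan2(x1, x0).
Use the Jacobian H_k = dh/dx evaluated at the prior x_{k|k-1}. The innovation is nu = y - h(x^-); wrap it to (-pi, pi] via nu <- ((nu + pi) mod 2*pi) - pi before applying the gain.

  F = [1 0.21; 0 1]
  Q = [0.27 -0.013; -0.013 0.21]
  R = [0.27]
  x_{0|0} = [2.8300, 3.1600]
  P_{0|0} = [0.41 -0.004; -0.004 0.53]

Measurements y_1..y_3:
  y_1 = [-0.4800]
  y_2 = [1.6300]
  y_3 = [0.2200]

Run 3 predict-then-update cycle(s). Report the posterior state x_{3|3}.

step 1: x^-=[3.4936, 3.1600]  P^-=[0.7017 0.0943; 0.0943 0.7400]  H_jac=[-0.1424 0.1574]  S=[0.2983]  K=[-0.2852; 0.3455]  nu=[-1.2153]  x^+=[3.8402, 2.7401]  P^+=[0.6774 0.1237; 0.1237 0.7044]
step 2: x^-=[4.4156, 2.7401]  P^-=[1.0304 0.2586; 0.2586 0.9144]  H_jac=[-0.1015 0.1635]  S=[0.2965]  K=[-0.2100; 0.4158]  nu=[1.0746]  x^+=[4.1899, 3.1869]  P^+=[1.0174 0.2845; 0.2845 0.8631]
step 3: x^-=[4.8591, 3.1869]  P^-=[1.4449 0.4528; 0.4528 1.0731]  H_jac=[-0.0944 0.1439]  S=[0.2928]  K=[-0.2432; 0.3815]  nu=[-0.3605]  x^+=[4.9468, 3.0494]  P^+=[1.4276 0.4799; 0.4799 1.0305]

x_post = [4.9468, 3.0494]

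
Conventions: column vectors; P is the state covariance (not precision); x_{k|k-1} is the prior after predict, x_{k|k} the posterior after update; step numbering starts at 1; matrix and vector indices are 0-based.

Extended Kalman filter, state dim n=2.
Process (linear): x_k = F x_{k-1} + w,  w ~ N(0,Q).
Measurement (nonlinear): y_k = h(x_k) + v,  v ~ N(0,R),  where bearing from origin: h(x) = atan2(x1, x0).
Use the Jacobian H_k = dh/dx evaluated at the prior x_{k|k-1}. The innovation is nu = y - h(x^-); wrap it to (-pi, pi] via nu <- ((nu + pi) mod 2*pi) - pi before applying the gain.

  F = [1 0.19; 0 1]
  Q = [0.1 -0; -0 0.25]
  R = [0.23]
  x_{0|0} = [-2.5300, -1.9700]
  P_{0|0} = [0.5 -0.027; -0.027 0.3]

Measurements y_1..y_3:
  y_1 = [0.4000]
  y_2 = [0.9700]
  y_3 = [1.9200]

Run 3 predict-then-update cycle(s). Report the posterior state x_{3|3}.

step 1: x^-=[-2.9043, -1.9700]  P^-=[0.6006 0.0300; 0.0300 0.5500]  H_jac=[0.1600 -0.2358]  S=[0.2737]  K=[0.3252; -0.4564]  nu=[2.9456]  x^+=[-1.9465, -3.3143]  P^+=[0.5716 0.0706; 0.0706 0.4930]
step 2: x^-=[-2.5762, -3.3143]  P^-=[0.7163 0.1643; 0.1643 0.7430]  H_jac=[0.1881 -0.1462]  S=[0.2622]  K=[0.4222; -0.2965]  nu=[-3.0816]  x^+=[-3.8774, -2.4007]  P^+=[0.6695 0.1971; 0.1971 0.7200]
step 3: x^-=[-4.3335, -2.4007]  P^-=[0.8704 0.3339; 0.3339 0.9700]  H_jac=[0.0978 -0.1766]  S=[0.2570]  K=[0.1019; -0.5393]  nu=[-1.7275]  x^+=[-4.5095, -1.4691]  P^+=[0.8677 0.3480; 0.3480 0.8952]

x_post = [-4.5095, -1.4691]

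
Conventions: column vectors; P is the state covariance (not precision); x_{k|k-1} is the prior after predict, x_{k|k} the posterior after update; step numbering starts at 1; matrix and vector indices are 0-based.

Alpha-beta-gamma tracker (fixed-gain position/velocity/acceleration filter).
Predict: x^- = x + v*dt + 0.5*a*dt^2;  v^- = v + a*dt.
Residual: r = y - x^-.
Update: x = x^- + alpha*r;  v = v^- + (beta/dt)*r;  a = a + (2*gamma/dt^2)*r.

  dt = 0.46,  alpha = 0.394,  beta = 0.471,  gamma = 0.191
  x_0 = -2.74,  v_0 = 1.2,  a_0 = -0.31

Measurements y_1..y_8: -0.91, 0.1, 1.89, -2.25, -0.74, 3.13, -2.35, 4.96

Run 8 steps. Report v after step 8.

v_post = 7.1066

step 1: x_pred=-2.2208  r=1.3108  x^+=-1.7043  v^+=2.3995  a^+=2.0564
step 2: x_pred=-0.3830  r=0.4830  x^+=-0.1927  v^+=3.8400  a^+=2.9283
step 3: x_pred=1.8835  r=0.0065  x^+=1.8861  v^+=5.1937  a^+=2.9400
step 4: x_pred=4.5862  r=-6.8362  x^+=1.8927  v^+=-0.4536  a^+=-9.4014
step 5: x_pred=0.6894  r=-1.4294  x^+=0.1262  v^+=-6.2419  a^+=-11.9819
step 6: x_pred=-4.0127  r=7.1427  x^+=-1.1985  v^+=-4.4400  a^+=0.9128
step 7: x_pred=-3.1443  r=0.7943  x^+=-2.8314  v^+=-3.2068  a^+=2.3468
step 8: x_pred=-4.0582  r=9.0182  x^+=-0.5050  v^+=7.1066  a^+=18.6273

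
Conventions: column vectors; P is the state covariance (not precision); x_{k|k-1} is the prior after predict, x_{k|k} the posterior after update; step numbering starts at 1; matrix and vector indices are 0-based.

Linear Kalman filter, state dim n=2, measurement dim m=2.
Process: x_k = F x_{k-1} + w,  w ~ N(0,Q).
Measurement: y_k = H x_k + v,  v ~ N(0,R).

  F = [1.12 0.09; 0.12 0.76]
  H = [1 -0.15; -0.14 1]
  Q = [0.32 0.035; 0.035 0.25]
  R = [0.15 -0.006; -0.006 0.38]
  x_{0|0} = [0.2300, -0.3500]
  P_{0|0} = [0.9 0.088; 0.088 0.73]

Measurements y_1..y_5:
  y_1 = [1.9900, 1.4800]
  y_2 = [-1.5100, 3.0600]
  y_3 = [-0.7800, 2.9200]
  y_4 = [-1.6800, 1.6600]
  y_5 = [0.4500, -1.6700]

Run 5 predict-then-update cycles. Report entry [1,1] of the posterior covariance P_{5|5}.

step 1: x^-=[0.2261, -0.2384]  P^-=[1.4726 0.2817; 0.2817 0.7007]  S=[1.5539 -0.0296; -0.0296 1.0306]  K=[0.9224 0.0998; 0.1260 0.6452]  nu=[1.7281, 1.7501]  x^+=[1.9949, 1.1084]  P^+=[0.1457 0.0528; 0.0528 0.2518]
step 2: x^-=[2.3340, 1.0818]  P^-=[0.5154 0.1173; 0.1173 0.4072]  S=[0.6394 -0.0195; -0.0195 0.7644]  K=[0.7810 0.0789; 0.1036 0.5138]  nu=[-3.6818, 2.3050]  x^+=[-0.3595, 1.8847]  P^+=[0.1231 0.0425; 0.0425 0.2006]
step 3: x^-=[-0.2330, 1.3892]  P^-=[0.4846 0.1019; 0.1019 0.3754]  S=[0.6124 -0.0261; -0.0261 0.7363]  K=[0.7694 0.0735; 0.0955 0.4938]  nu=[-0.3387, 1.4982]  x^+=[-0.3833, 2.0967]  P^+=[0.1210 0.0403; 0.0403 0.1927]
step 4: x^-=[-0.2406, 1.5475]  P^-=[0.4815 0.0992; 0.0992 0.3704]  S=[0.6101 -0.0277; -0.0277 0.7321]  K=[0.7681 0.0725; 0.0938 0.4905]  nu=[-1.2072, 0.0788]  x^+=[-1.1622, 1.4730]  P^+=[0.1208 0.0398; 0.0398 0.1914]
step 5: x^-=[-1.1692, 0.9800]  P^-=[0.4811 0.0987; 0.0987 0.3696]  S=[0.6098 -0.0281; -0.0281 0.7314]  K=[0.7680 0.0723; 0.0934 0.4900]  nu=[1.7661, -2.8137]  x^+=[-0.0161, -0.2337]  P^+=[0.1207 0.0398; 0.0398 0.1912]

P_post[1,1] = 0.1912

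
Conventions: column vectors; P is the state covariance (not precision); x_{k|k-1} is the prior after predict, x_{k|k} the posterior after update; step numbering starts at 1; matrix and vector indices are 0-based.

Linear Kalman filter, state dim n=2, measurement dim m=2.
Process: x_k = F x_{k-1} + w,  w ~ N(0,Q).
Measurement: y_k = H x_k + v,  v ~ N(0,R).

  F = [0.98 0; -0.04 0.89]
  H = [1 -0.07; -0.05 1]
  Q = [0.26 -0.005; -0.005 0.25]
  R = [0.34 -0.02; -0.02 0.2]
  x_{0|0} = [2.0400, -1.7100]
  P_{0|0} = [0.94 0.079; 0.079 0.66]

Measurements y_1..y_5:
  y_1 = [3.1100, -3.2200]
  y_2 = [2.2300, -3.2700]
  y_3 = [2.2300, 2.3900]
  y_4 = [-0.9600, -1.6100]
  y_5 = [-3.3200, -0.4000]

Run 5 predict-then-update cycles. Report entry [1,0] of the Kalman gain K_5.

K[1,0] = 0.0181

step 1: x^-=[1.9992, -1.6035]  P^-=[1.1628 0.0271; 0.0271 0.7687]  S=[1.5028 -0.1048; -0.1048 0.9689]  K=[0.7761 0.0519; 0.0377 0.7960]  nu=[0.9986, -1.5165]  x^+=[2.6955, -2.7731]  P^+=[0.2634 0.0080; 0.0080 0.1589]
step 2: x^-=[2.6416, -2.5759]  P^-=[0.5130 -0.0083; -0.0083 0.3757]  S=[0.8560 -0.0803; -0.0803 0.5778]  K=[0.6023 0.0249; 0.0209 0.6538]  nu=[-0.5919, -0.5621]  x^+=[2.2711, -2.9557]  P^+=[0.2045 0.0032; 0.0032 0.1305]
step 3: x^-=[2.2257, -2.7214]  P^-=[0.4564 -0.0103; -0.0103 0.3535]  S=[0.7996 -0.0779; -0.0779 0.5556]  K=[0.5737 0.0209; 0.0185 0.6397]  nu=[-0.1862, 5.2227]  x^+=[2.2278, 0.6160]  P^+=[0.1948 0.0024; 0.0024 0.1277]
step 4: x^-=[2.1833, 0.4591]  P^-=[0.4471 -0.0105; -0.0105 0.3513]  S=[0.7903 -0.0775; -0.0775 0.5534]  K=[0.5687 0.0202; 0.0182 0.6382]  nu=[-3.1111, -1.9599]  x^+=[0.3744, -0.8483]  P^+=[0.1931 0.0023; 0.0023 0.1274]
step 5: x^-=[0.3669, -0.7699]  P^-=[0.4455 -0.0105; -0.0105 0.3511]  S=[0.7887 -0.0774; -0.0774 0.5532]  K=[0.5677 0.0201; 0.0181 0.6380]  nu=[-3.7408, 0.3883]  x^+=[-1.7491, -0.5900]  P^+=[0.1928 0.0023; 0.0023 0.1274]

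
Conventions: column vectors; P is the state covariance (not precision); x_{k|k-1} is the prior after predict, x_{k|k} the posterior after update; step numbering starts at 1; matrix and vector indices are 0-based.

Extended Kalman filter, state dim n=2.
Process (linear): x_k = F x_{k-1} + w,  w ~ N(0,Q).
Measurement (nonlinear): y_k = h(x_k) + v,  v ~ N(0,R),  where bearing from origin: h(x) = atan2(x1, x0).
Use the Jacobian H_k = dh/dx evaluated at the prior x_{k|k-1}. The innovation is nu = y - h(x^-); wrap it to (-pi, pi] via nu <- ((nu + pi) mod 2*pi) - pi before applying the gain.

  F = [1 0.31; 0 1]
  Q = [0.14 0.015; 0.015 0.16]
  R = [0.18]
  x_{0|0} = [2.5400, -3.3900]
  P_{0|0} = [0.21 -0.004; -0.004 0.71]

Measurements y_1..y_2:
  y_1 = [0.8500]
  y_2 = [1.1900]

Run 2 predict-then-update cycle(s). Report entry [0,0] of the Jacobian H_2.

step 1: x^-=[1.4891, -3.3900]  P^-=[0.4158 0.2311; 0.2311 0.8700]  H_jac=[0.2473 0.1086]  S=[0.2281]  K=[0.5607; 0.6648]  nu=[2.0069]  x^+=[2.6145, -2.0558]  P^+=[0.3440 0.1461; 0.1461 0.7692]
step 2: x^-=[1.9772, -2.0558]  P^-=[0.6485 0.3995; 0.3995 0.9292]  H_jac=[0.2527 0.2430]  S=[0.3254]  K=[0.8021; 1.0043]  nu=[1.9949]  x^+=[3.5772, -0.0522]  P^+=[0.4392 0.1374; 0.1374 0.6010]

H_jac[0,0] = 0.2527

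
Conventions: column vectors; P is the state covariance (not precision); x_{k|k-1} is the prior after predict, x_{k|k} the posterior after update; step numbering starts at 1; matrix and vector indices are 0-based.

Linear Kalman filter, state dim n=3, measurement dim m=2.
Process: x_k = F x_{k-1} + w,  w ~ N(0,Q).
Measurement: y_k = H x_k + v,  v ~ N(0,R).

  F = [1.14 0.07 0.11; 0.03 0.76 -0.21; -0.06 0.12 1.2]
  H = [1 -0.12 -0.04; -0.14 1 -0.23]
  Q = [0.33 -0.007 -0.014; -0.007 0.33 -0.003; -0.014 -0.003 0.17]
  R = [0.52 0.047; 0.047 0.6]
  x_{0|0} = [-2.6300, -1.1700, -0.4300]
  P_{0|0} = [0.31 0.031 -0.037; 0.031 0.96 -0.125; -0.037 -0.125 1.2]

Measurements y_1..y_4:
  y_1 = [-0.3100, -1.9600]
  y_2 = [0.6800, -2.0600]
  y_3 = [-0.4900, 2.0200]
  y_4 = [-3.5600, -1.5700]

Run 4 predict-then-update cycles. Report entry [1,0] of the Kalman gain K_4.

K[1,0] = 0.0312

step 1: x^-=[-3.1274, -0.8778, -0.4986]  P^-=[0.7458 0.0540 0.0728; 0.0540 0.9795 -0.3324; 0.0728 -0.3324 1.8818]  S=[1.2610 -0.1150; -0.1150 1.8361]  K=[0.5840 -0.0000; 0.0123 0.5717; -0.0088 -0.4228]  nu=[2.6921, -1.6347]  x^+=[-1.5551, -1.7794, 0.1688]  P^+=[0.3157 0.0834 0.0510; 0.0834 0.3807 0.1105; 0.0510 0.1105 1.5543]
step 2: x^-=[-1.8788, -1.4344, 0.0824]  P^-=[0.7888 0.0561 0.2639; 0.0561 0.5866 -0.2636; 0.2639 -0.2636 2.4381]  S=[1.2840 -0.1103; -0.1103 1.4536]  K=[0.5979 -0.0338; 0.0351 0.4425; 0.1040 -0.5846]  nu=[2.3900, -0.8697]  x^+=[-0.4204, -1.7354, 0.8394]  P^+=[0.3236 0.0799 0.1164; 0.0799 0.3038 0.1106; 0.1164 0.1106 1.9139]
step 3: x^-=[-0.5084, -1.5078, 0.8243]  P^-=[0.8189 0.0256 0.3989; 0.0256 0.5570 -0.3578; 0.3989 -0.3578 2.9456]  S=[1.3101 -0.1665; -0.1665 1.5120]  K=[0.6038 -0.0531; 0.0333 0.4241; 0.1579 -0.7042]  nu=[-0.1296, 3.6462]  x^+=[-0.7803, 0.0344, -1.7640]  P^+=[0.3263 0.0756 0.1453; 0.0756 0.2883 0.0942; 0.1453 0.0942 2.1260]
step 4: x^-=[-1.0812, 0.3732, -2.0659]  P^-=[0.8312 0.0082 0.4638; 0.0082 0.5621 -0.4256; 0.4638 -0.4256 3.2419]  S=[1.3213 -0.1974; -0.1974 1.5733]  K=[0.6052 -0.0606; 0.0312 0.4227; 0.1774 -0.7635]  nu=[-2.5167, -2.5697]  x^+=[-2.4487, -0.7916, -0.5505]  P^+=[0.3269 0.0737 0.1558; 0.0737 0.2849 0.0849; 0.1558 0.0849 2.2297]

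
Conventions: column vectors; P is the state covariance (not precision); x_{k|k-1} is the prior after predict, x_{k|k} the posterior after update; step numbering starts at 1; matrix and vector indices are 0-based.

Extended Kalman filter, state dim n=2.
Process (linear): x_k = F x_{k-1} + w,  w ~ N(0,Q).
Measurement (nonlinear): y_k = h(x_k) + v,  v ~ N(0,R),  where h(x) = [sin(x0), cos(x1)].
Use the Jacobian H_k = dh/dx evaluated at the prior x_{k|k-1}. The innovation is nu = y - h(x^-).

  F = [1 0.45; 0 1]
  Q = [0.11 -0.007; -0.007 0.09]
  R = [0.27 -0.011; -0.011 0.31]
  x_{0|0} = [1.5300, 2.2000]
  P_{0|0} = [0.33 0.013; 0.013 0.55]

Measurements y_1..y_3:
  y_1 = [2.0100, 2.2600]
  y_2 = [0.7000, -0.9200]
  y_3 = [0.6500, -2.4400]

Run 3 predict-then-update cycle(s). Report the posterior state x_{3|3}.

step 1: x^-=[2.5200, 2.2000]  P^-=[0.5631 0.2535; 0.2535 0.6400]  H_jac=[-0.8130 0.0000; 0.0000 -0.8085]  S=[0.6421 0.1556; 0.1556 0.7283]  K=[-0.6799 -0.1361; -0.1569 -0.6769]  nu=[1.4277, 2.8485]  x^+=[1.1616, 0.0478]  P^+=[0.2240 0.0429; 0.0429 0.2574]
step 2: x^-=[1.1831, 0.0478]  P^-=[0.4247 0.1518; 0.1518 0.3474]  H_jac=[0.3780 0.0000; 0.0000 -0.0478]  S=[0.3307 -0.0137; -0.0137 0.3108]  K=[0.4855 -0.0019; 0.1716 -0.0459]  nu=[-0.2258, -1.9189]  x^+=[1.0771, 0.0971]  P^+=[0.3468 0.1239; 0.1239 0.3368]
step 3: x^-=[1.1208, 0.0971]  P^-=[0.6365 0.2685; 0.2685 0.4268]  H_jac=[0.4349 0.0000; 0.0000 -0.0970]  S=[0.3904 -0.0223; -0.0223 0.3140]  K=[0.7072 -0.0326; 0.2927 -0.1110]  nu=[-0.2505, -3.4353]  x^+=[1.0558, 0.4050]  P^+=[0.4399 0.1845; 0.1845 0.3880]

x_post = [1.0558, 0.4050]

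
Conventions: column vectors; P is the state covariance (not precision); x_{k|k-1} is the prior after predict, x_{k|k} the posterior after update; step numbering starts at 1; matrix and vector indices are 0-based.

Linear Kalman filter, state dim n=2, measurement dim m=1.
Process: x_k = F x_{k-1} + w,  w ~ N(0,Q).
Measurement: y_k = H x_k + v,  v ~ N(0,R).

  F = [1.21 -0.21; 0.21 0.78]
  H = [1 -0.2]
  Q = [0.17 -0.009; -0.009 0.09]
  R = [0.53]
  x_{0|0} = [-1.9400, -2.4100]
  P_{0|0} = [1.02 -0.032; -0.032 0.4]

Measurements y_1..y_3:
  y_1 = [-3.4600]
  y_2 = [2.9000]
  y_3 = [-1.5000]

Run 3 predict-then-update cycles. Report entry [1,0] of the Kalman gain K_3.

step 1: x^-=[-1.8413, -2.2872]  P^-=[1.6973 0.1559; 0.1559 0.3679]  S=[2.1797]  K=[0.7644; 0.0378]  nu=[-2.0761]  x^+=[-3.4283, -2.3656]  P^+=[0.4237 0.0930; 0.0930 0.3648]
step 2: x^-=[-3.6515, -2.5651]  P^-=[0.7592 0.1226; 0.1226 0.3611]  S=[1.2546]  K=[0.5856; 0.0401]  nu=[6.0384]  x^+=[-0.1154, -2.3228]  P^+=[0.3290 0.0931; 0.0931 0.3590]
step 3: x^-=[0.3481, -1.8360]  P^-=[0.6202 0.0995; 0.0995 0.3534]  S=[1.1245]  K=[0.5338; 0.0256]  nu=[-2.2153]  x^+=[-0.8344, -1.8928]  P^+=[0.2997 0.0841; 0.0841 0.3527]

K[1,0] = 0.0256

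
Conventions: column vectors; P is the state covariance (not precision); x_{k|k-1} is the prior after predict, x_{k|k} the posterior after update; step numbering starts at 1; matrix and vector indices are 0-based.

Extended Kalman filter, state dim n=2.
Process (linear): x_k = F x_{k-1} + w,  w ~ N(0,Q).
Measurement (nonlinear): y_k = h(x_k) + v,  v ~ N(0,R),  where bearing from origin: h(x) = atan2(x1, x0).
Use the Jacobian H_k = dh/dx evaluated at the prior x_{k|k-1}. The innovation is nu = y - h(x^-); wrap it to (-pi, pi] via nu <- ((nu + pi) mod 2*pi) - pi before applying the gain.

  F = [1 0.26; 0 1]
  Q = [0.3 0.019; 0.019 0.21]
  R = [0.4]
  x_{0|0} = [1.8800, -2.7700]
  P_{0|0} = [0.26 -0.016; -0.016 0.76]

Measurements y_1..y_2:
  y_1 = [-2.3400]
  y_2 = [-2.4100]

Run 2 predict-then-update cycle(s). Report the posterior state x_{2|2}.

x_post = [-0.6362, -3.3699]

step 1: x^-=[1.1598, -2.7700]  P^-=[0.6031 0.2006; 0.2006 0.9700]  H_jac=[0.3072 0.1286]  S=[0.4888]  K=[0.4317; 0.3813]  nu=[-1.1657]  x^+=[0.6565, -3.2145]  P^+=[0.5119 0.1201; 0.1201 0.8989]
step 2: x^-=[-0.1793, -3.2145]  P^-=[0.9352 0.3729; 0.3729 1.1089]  H_jac=[0.3101 -0.0173]  S=[0.4863]  K=[0.5832; 0.1984]  nu=[-0.7835]  x^+=[-0.6362, -3.3699]  P^+=[0.7698 0.3166; 0.3166 1.0898]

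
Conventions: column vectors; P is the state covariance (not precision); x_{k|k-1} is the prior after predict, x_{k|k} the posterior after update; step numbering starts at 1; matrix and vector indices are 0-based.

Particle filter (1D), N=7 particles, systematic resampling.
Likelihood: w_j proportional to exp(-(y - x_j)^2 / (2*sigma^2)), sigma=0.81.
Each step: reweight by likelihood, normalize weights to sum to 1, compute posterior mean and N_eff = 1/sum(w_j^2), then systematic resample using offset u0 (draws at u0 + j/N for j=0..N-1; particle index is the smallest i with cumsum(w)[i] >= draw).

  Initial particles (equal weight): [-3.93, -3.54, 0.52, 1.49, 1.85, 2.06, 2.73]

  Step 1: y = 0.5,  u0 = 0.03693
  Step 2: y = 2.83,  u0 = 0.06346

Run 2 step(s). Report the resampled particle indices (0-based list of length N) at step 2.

resampled_idx = [3, 4, 5, 5, 6, 6, 6]

step 1: w=[0.0000, 0.0000, 0.5256, 0.2491, 0.1311, 0.0823, 0.0119]  mean=1.0890  Neff=2.7592  idx=[2, 2, 2, 2, 3, 3, 4]
step 2: w=[0.0162, 0.0162, 0.0162, 0.0162, 0.2404, 0.2404, 0.4544]  mean=1.5908  Neff=3.0948  idx=[3, 4, 5, 5, 6, 6, 6]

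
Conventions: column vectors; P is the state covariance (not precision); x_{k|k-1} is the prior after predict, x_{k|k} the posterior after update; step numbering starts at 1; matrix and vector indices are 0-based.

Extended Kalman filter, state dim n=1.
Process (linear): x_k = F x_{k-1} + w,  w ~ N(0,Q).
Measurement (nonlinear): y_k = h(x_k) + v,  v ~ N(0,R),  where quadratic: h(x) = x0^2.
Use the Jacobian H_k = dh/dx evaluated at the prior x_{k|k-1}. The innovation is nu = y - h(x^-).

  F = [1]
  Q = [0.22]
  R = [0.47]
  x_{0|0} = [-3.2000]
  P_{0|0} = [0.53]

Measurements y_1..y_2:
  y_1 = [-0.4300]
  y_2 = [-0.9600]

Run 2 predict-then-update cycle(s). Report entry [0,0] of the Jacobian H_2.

H_jac[0,0] = -3.1159

step 1: x^-=[-3.2000]  P^-=[0.7500]  H_jac=[-6.4000]  S=[31.1900]  K=[-0.1539]  nu=[-10.6700]  x^+=[-1.5579]  P^+=[0.0113]
step 2: x^-=[-1.5579]  P^-=[0.2313]  H_jac=[-3.1159]  S=[2.7156]  K=[-0.2654]  nu=[-3.3872]  x^+=[-0.6590]  P^+=[0.0400]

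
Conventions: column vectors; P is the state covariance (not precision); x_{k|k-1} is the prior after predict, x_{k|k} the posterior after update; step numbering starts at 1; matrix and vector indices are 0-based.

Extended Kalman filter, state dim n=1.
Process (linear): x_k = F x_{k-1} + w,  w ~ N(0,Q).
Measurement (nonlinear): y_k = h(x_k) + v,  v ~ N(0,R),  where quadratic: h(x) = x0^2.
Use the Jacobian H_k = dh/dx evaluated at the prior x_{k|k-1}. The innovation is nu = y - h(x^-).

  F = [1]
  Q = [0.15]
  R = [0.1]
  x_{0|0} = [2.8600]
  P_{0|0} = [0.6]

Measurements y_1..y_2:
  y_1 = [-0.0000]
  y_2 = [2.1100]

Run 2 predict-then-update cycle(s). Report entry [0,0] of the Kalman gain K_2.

step 1: x^-=[2.8600]  P^-=[0.7500]  H_jac=[5.7200]  S=[24.6388]  K=[0.1741]  nu=[-8.1796]  x^+=[1.4358]  P^+=[0.0030]
step 2: x^-=[1.4358]  P^-=[0.1530]  H_jac=[2.8716]  S=[1.3620]  K=[0.3227]  nu=[0.0485]  x^+=[1.4514]  P^+=[0.0112]

K[0,0] = 0.3227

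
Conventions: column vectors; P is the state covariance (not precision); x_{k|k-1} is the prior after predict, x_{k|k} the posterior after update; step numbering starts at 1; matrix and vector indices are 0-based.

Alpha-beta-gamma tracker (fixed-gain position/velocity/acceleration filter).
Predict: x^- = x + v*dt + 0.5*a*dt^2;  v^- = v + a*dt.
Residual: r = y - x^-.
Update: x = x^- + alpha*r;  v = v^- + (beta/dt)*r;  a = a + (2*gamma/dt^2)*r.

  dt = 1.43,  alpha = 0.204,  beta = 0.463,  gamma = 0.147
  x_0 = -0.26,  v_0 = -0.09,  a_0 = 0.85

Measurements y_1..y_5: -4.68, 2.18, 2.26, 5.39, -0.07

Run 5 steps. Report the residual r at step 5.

resid = -10.5163

step 1: x_pred=0.4804  r=-5.1604  x^+=-0.5723  v^+=-0.5453  a^+=0.1081
step 2: x_pred=-1.2416  r=3.4216  x^+=-0.5436  v^+=0.7171  a^+=0.6000
step 3: x_pred=1.0953  r=1.1647  x^+=1.3329  v^+=1.9522  a^+=0.7675
step 4: x_pred=4.9093  r=0.4807  x^+=5.0073  v^+=3.2053  a^+=0.8366
step 5: x_pred=10.4463  r=-10.5163  x^+=8.3010  v^+=0.9967  a^+=-0.6754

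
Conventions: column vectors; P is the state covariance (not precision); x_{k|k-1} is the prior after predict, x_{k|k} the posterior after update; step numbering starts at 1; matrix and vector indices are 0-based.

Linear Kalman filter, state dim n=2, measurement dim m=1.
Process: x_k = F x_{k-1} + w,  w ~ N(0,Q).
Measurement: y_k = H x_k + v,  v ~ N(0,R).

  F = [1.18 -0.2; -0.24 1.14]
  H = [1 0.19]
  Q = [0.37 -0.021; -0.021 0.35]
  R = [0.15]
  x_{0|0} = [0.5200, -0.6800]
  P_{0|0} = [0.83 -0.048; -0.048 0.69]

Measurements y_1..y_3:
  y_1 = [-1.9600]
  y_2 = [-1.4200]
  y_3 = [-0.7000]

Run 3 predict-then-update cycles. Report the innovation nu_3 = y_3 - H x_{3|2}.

step 1: x^-=[0.7496, -0.9000]  P^-=[1.5759 -0.4802; -0.4802 1.3208]  S=[1.5911]  K=[0.9331; -0.1441]  nu=[-2.5386]  x^+=[-1.6192, -0.5342]  P^+=[0.1906 -0.2663; -0.2663 1.2878]
step 2: x^-=[-1.8038, -0.2203]  P^-=[0.8125 -0.7396; -0.7396 2.1803]  S=[0.7602]  K=[0.8840; -0.4279]  nu=[0.4257]  x^+=[-1.4275, -0.4025]  P^+=[0.2185 -0.4520; -0.4520 2.0410]
step 3: x^-=[-1.6040, -0.1162]  P^-=[0.9692 -1.1779; -1.1779 3.2624]  S=[0.7893]  K=[0.9443; -0.7070]  nu=[0.9261]  x^+=[-0.7295, -0.7710]  P^+=[0.2653 -0.6509; -0.6509 2.8679]

innov = [0.9261]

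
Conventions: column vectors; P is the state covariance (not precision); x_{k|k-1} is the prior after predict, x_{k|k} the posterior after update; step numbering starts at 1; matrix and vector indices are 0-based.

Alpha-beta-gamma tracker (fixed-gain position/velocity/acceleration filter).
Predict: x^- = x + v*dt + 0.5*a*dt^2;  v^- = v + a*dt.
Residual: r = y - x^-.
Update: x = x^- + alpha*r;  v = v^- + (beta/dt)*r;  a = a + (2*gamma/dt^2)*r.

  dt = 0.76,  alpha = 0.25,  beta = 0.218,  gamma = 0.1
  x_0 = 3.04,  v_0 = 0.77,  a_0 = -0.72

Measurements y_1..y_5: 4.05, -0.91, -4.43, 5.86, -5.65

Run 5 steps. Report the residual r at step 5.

step 1: x_pred=3.4173  r=0.6327  x^+=3.5754  v^+=0.4043  a^+=-0.5009
step 2: x_pred=3.7381  r=-4.6481  x^+=2.5760  v^+=-1.3097  a^+=-2.1103
step 3: x_pred=0.9712  r=-5.4012  x^+=-0.3791  v^+=-4.4628  a^+=-3.9806
step 4: x_pred=-4.9204  r=10.7804  x^+=-2.2253  v^+=-4.3958  a^+=-0.2478
step 5: x_pred=-5.6376  r=-0.0124  x^+=-5.6407  v^+=-4.5876  a^+=-0.2520

resid = -0.0124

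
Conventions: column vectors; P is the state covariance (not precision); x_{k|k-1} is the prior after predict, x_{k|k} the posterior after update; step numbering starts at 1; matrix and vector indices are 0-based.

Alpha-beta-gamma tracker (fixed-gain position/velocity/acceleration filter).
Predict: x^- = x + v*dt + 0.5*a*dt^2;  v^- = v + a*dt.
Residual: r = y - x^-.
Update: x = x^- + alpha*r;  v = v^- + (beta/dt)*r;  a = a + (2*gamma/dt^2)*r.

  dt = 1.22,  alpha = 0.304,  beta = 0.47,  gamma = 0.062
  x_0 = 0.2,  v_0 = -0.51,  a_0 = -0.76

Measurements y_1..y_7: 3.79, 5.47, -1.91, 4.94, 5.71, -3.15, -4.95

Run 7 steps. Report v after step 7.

step 1: x_pred=-0.9878  r=4.7778  x^+=0.4647  v^+=0.4034  a^+=-0.3620
step 2: x_pred=0.6875  r=4.7825  x^+=2.1414  v^+=1.8043  a^+=0.0365
step 3: x_pred=4.3697  r=-6.2797  x^+=2.4607  v^+=-0.5704  a^+=-0.4867
step 4: x_pred=1.4026  r=3.5374  x^+=2.4779  v^+=0.1986  a^+=-0.1920
step 5: x_pred=2.5773  r=3.1327  x^+=3.5297  v^+=1.1712  a^+=0.0690
step 6: x_pred=5.0099  r=-8.1599  x^+=2.5293  v^+=-1.8882  a^+=-0.6108
step 7: x_pred=-0.2289  r=-4.7211  x^+=-1.6641  v^+=-4.4522  a^+=-1.0041

v_post = -4.4522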